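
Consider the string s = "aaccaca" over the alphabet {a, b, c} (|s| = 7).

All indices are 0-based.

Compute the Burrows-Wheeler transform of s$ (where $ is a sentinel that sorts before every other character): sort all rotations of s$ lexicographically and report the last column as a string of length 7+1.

ac$caaca

rank  rotation  last
    0  $aaccaca  a
    1  a$aaccac  c
    2  aaccaca$  $
    3  aca$aacc  c
    4  accaca$a  a
    5  ca$aacca  a
    6  caca$aac  c
    7  ccaca$aa  a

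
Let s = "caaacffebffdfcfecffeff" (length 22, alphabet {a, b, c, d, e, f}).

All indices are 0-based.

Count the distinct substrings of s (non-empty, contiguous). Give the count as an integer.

sorted suffixes:
  #0 SA[0]=1  'aaacffebffdfcfecffeff'
  #1 SA[1]=2  'aacffebffdfcfecffeff'
  #2 SA[2]=3  'acffebffdfcfecffeff'
  #3 SA[3]=8  'bffdfcfecffeff'
  #4 SA[4]=0  'caaacffebffdfcfecffeff'
  #5 SA[5]=13  'cfecffeff'
  #6 SA[6]=4  'cffebffdfcfecffeff'
  #7 SA[7]=16  'cffeff'
  #8 SA[8]=11  'dfcfecffeff'
  #9 SA[9]=7  'ebffdfcfecffeff'
  #10 SA[10]=15  'ecffeff'
  #11 SA[11]=19  'eff'
  #12 SA[12]=21  'f'
  #13 SA[13]=12  'fcfecffeff'
  #14 SA[14]=10  'fdfcfecffeff'
  #15 SA[15]=6  'febffdfcfecffeff'
  #16 SA[16]=14  'fecffeff'
  #17 SA[17]=18  'feff'
  #18 SA[18]=20  'ff'
  #19 SA[19]=9  'ffdfcfecffeff'
  #20 SA[20]=5  'ffebffdfcfecffeff'
  #21 SA[21]=17  'ffeff'

SA = [1, 2, 3, 8, 0, 13, 4, 16, 11, 7, 15, 19, 21, 12, 10, 6, 14, 18, 20, 9, 5, 17]
[i] adj suffixes → lcp
  [1] 1/2 → 2 ('aa')
  [2] 2/3 → 1 ('a')
  [3] 3/8 → 0 ('')
  [4] 8/0 → 0 ('')
  [5] 0/13 → 1 ('c')
  [6] 13/4 → 2 ('cf')
  [7] 4/16 → 4 ('cffe')
  [8] 16/11 → 0 ('')
  [9] 11/7 → 0 ('')
  [10] 7/15 → 1 ('e')
  [11] 15/19 → 1 ('e')
  [12] 19/21 → 0 ('')
  [13] 21/12 → 1 ('f')
  [14] 12/10 → 1 ('f')
  [15] 10/6 → 1 ('f')
  [16] 6/14 → 2 ('fe')
  [17] 14/18 → 2 ('fe')
  [18] 18/20 → 1 ('f')
  [19] 20/9 → 2 ('ff')
  [20] 9/5 → 2 ('ff')
  [21] 5/17 → 3 ('ffe')

n(n+1)/2 = 22·23/2 = 253
Σ LCP = 0 + 2 + 1 + 0 + 0 + 1 + 2 + 4 + 0 + 0 + 1 + 1 + 0 + 1 + 1 + 1 + 2 + 2 + 1 + 2 + 2 + 3 = 27
distinct = 253 − 27 = 226

226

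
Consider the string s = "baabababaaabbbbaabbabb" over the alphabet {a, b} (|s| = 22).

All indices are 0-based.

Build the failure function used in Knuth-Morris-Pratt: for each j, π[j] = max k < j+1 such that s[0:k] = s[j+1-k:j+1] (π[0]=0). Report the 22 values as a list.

[0, 0, 0, 1, 2, 1, 2, 1, 2, 3, 0, 1, 1, 1, 1, 2, 3, 4, 1, 2, 1, 1]

π[0] = 0
j=1 s[j]='a': π[1]=0 (border '')
j=2 s[j]='a': π[2]=0 (border '')
j=3 s[j]='b': π[3]=1 (border 'b')
j=4 s[j]='a': π[4]=2 (border 'ba')
j=5 s[j]='b': k: 2→0; π[5]=1 (border 'b')
j=6 s[j]='a': π[6]=2 (border 'ba')
j=7 s[j]='b': k: 2→0; π[7]=1 (border 'b')
j=8 s[j]='a': π[8]=2 (border 'ba')
j=9 s[j]='a': π[9]=3 (border 'baa')
j=10 s[j]='a': k: 3→0; π[10]=0 (border '')
j=11 s[j]='b': π[11]=1 (border 'b')
j=12 s[j]='b': k: 1→0; π[12]=1 (border 'b')
j=13 s[j]='b': k: 1→0; π[13]=1 (border 'b')
j=14 s[j]='b': k: 1→0; π[14]=1 (border 'b')
j=15 s[j]='a': π[15]=2 (border 'ba')
j=16 s[j]='a': π[16]=3 (border 'baa')
j=17 s[j]='b': π[17]=4 (border 'baab')
j=18 s[j]='b': k: 4→1→0; π[18]=1 (border 'b')
j=19 s[j]='a': π[19]=2 (border 'ba')
j=20 s[j]='b': k: 2→0; π[20]=1 (border 'b')
j=21 s[j]='b': k: 1→0; π[21]=1 (border 'b')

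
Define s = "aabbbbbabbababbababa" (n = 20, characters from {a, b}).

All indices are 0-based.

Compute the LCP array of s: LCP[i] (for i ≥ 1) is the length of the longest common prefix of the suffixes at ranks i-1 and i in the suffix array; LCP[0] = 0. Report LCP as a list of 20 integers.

[0, 1, 1, 3, 4, 2, 7, 3, 0, 2, 4, 5, 3, 8, 1, 6, 4, 2, 3, 4]

rank→(start, suffix):
  0 → (19, 'a')
  1 → (0, 'aabbbbbabbababbababa')
  2 → (17, 'aba')
  3 → (15, 'ababa')
  4 → (10, 'ababbababa')
  5 → (12, 'abbababa')
  6 → (7, 'abbababbababa')
  7 → (1, 'abbbbbabbababbababa')
  8 → (18, 'ba')
  9 → (16, 'baba')
  10 → (14, 'bababa')
  11 → (9, 'bababbababa')
  12 → (11, 'babbababa')
  13 → (6, 'babbababbababa')
  14 → (13, 'bbababa')
  15 → (8, 'bbababbababa')
  16 → (5, 'bbabbababbababa')
  17 → (4, 'bbbabbababbababa')
  18 → (3, 'bbbbabbababbababa')
  19 → (2, 'bbbbbabbababbababa')

SA = [19, 0, 17, 15, 10, 12, 7, 1, 18, 16, 14, 9, 11, 6, 13, 8, 5, 4, 3, 2]
i: (SA[i-1],SA[i]) lcp shared
  1: (19,0) 1 'a'
  2: (0,17) 1 'a'
  3: (17,15) 3 'aba'
  4: (15,10) 4 'abab'
  5: (10,12) 2 'ab'
  6: (12,7) 7 'abbabab'
  7: (7,1) 3 'abb'
  8: (1,18) 0 ''
  9: (18,16) 2 'ba'
  10: (16,14) 4 'baba'
  11: (14,9) 5 'babab'
  12: (9,11) 3 'bab'
  13: (11,6) 8 'babbabab'
  14: (6,13) 1 'b'
  15: (13,8) 6 'bbabab'
  16: (8,5) 4 'bbab'
  17: (5,4) 2 'bb'
  18: (4,3) 3 'bbb'
  19: (3,2) 4 'bbbb'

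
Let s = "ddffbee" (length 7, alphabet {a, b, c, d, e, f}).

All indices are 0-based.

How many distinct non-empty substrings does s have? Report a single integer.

25

rank→(start, suffix):
  0 → (4, 'bee')
  1 → (0, 'ddffbee')
  2 → (1, 'dffbee')
  3 → (6, 'e')
  4 → (5, 'ee')
  5 → (3, 'fbee')
  6 → (2, 'ffbee')

SA = [4, 0, 1, 6, 5, 3, 2]
[i] adj suffixes → lcp
  [1] 4/0 → 0 ('')
  [2] 0/1 → 1 ('d')
  [3] 1/6 → 0 ('')
  [4] 6/5 → 1 ('e')
  [5] 5/3 → 0 ('')
  [6] 3/2 → 1 ('f')

n(n+1)/2 = 7·8/2 = 28
Σ LCP = 0 + 0 + 1 + 0 + 1 + 0 + 1 = 3
distinct = 28 − 3 = 25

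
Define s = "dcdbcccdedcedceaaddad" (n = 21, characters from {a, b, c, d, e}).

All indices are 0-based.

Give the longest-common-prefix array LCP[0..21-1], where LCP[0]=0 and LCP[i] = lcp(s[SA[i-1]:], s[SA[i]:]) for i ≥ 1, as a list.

rank→(start, suffix):
  0 → (15, 'aaddad')
  1 → (19, 'ad')
  2 → (16, 'addad')
  3 → (3, 'bcccdedcedceaaddad')
  4 → (4, 'cccdedcedceaaddad')
  5 → (5, 'ccdedcedceaaddad')
  6 → (1, 'cdbcccdedcedceaaddad')
  7 → (6, 'cdedcedceaaddad')
  8 → (13, 'ceaaddad')
  9 → (10, 'cedceaaddad')
  10 → (20, 'd')
  11 → (18, 'dad')
  12 → (2, 'dbcccdedcedceaaddad')
  13 → (0, 'dcdbcccdedcedceaaddad')
  14 → (12, 'dceaaddad')
  15 → (9, 'dcedceaaddad')
  16 → (17, 'ddad')
  17 → (7, 'dedcedceaaddad')
  18 → (14, 'eaaddad')
  19 → (11, 'edceaaddad')
  20 → (8, 'edcedceaaddad')

SA = [15, 19, 16, 3, 4, 5, 1, 6, 13, 10, 20, 18, 2, 0, 12, 9, 17, 7, 14, 11, 8]
rank  pair      lcp
   1  s[15:],s[19:]  1  'a'
   2  s[19:],s[16:]  2  'ad'
   3  s[16:],s[3:]  0  ''
   4  s[3:],s[4:]  0  ''
   5  s[4:],s[5:]  2  'cc'
   6  s[5:],s[1:]  1  'c'
   7  s[1:],s[6:]  2  'cd'
   8  s[6:],s[13:]  1  'c'
   9  s[13:],s[10:]  2  'ce'
  10  s[10:],s[20:]  0  ''
  11  s[20:],s[18:]  1  'd'
  12  s[18:],s[2:]  1  'd'
  13  s[2:],s[0:]  1  'd'
  14  s[0:],s[12:]  2  'dc'
  15  s[12:],s[9:]  3  'dce'
  16  s[9:],s[17:]  1  'd'
  17  s[17:],s[7:]  1  'd'
  18  s[7:],s[14:]  0  ''
  19  s[14:],s[11:]  1  'e'
  20  s[11:],s[8:]  4  'edce'

[0, 1, 2, 0, 0, 2, 1, 2, 1, 2, 0, 1, 1, 1, 2, 3, 1, 1, 0, 1, 4]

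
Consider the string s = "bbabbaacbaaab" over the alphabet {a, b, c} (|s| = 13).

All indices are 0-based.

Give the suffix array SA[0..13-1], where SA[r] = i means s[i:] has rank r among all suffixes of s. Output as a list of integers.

[9, 10, 5, 11, 2, 6, 12, 8, 4, 1, 3, 0, 7]

rank→(start, suffix):
  0 → (9, 'aaab')
  1 → (10, 'aab')
  2 → (5, 'aacbaaab')
  3 → (11, 'ab')
  4 → (2, 'abbaacbaaab')
  5 → (6, 'acbaaab')
  6 → (12, 'b')
  7 → (8, 'baaab')
  8 → (4, 'baacbaaab')
  9 → (1, 'babbaacbaaab')
  10 → (3, 'bbaacbaaab')
  11 → (0, 'bbabbaacbaaab')
  12 → (7, 'cbaaab')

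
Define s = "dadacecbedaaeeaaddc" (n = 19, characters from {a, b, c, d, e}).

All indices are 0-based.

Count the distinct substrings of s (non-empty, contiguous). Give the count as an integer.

sorted suffixes:
  #0 SA[0]=14  'aaddc'
  #1 SA[1]=10  'aaeeaaddc'
  #2 SA[2]=3  'acecbedaaeeaaddc'
  #3 SA[3]=1  'adacecbedaaeeaaddc'
  #4 SA[4]=15  'addc'
  #5 SA[5]=11  'aeeaaddc'
  #6 SA[6]=7  'bedaaeeaaddc'
  #7 SA[7]=18  'c'
  #8 SA[8]=6  'cbedaaeeaaddc'
  #9 SA[9]=4  'cecbedaaeeaaddc'
  #10 SA[10]=9  'daaeeaaddc'
  #11 SA[11]=2  'dacecbedaaeeaaddc'
  #12 SA[12]=0  'dadacecbedaaeeaaddc'
  #13 SA[13]=17  'dc'
  #14 SA[14]=16  'ddc'
  #15 SA[15]=13  'eaaddc'
  #16 SA[16]=5  'ecbedaaeeaaddc'
  #17 SA[17]=8  'edaaeeaaddc'
  #18 SA[18]=12  'eeaaddc'

SA = [14, 10, 3, 1, 15, 11, 7, 18, 6, 4, 9, 2, 0, 17, 16, 13, 5, 8, 12]
rank  pair      lcp
   1  s[14:],s[10:]  2  'aa'
   2  s[10:],s[3:]  1  'a'
   3  s[3:],s[1:]  1  'a'
   4  s[1:],s[15:]  2  'ad'
   5  s[15:],s[11:]  1  'a'
   6  s[11:],s[7:]  0  ''
   7  s[7:],s[18:]  0  ''
   8  s[18:],s[6:]  1  'c'
   9  s[6:],s[4:]  1  'c'
  10  s[4:],s[9:]  0  ''
  11  s[9:],s[2:]  2  'da'
  12  s[2:],s[0:]  2  'da'
  13  s[0:],s[17:]  1  'd'
  14  s[17:],s[16:]  1  'd'
  15  s[16:],s[13:]  0  ''
  16  s[13:],s[5:]  1  'e'
  17  s[5:],s[8:]  1  'e'
  18  s[8:],s[12:]  1  'e'

n(n+1)/2 = 19·20/2 = 190
Σ LCP = 0 + 2 + 1 + 1 + 2 + 1 + 0 + 0 + 1 + 1 + 0 + 2 + 2 + 1 + 1 + 0 + 1 + 1 + 1 = 18
distinct = 190 − 18 = 172

172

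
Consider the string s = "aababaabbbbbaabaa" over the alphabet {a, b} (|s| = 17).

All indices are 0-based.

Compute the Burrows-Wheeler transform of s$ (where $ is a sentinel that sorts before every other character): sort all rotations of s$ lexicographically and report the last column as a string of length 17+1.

rank  rotation            last
    0  $aababaabbbbbaabaa  a
    1  a$aababaabbbbbaaba  a
    2  aa$aababaabbbbbaab  b
    3  aabaa$aababaabbbbb  b
    4  aababaabbbbbaabaa$  $
    5  aabbbbbaabaa$aabab  b
    6  abaa$aababaabbbbba  a
    7  abaabbbbbaabaa$aab  b
    8  ababaabbbbbaabaa$a  a
    9  abbbbbaabaa$aababa  a
   10  baa$aababaabbbbbaa  a
   11  baabaa$aababaabbbb  b
   12  baabbbbbaabaa$aaba  a
   13  babaabbbbbaabaa$aa  a
   14  bbaabaa$aababaabbb  b
   15  bbbaabaa$aababaabb  b
   16  bbbbaabaa$aababaab  b
   17  bbbbbaabaa$aababaa  a

aabb$babaaabaabbba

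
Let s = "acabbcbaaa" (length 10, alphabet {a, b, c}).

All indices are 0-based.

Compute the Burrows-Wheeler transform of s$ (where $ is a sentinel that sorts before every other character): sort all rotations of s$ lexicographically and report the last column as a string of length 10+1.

rank  rotation     last
    0  $acabbcbaaa  a
    1  a$acabbcbaa  a
    2  aa$acabbcba  a
    3  aaa$acabbcb  b
    4  abbcbaaa$ac  c
    5  acabbcbaaa$  $
    6  baaa$acabbc  c
    7  bbcbaaa$aca  a
    8  bcbaaa$acab  b
    9  cabbcbaaa$a  a
   10  cbaaa$acabb  b

aaabc$cabab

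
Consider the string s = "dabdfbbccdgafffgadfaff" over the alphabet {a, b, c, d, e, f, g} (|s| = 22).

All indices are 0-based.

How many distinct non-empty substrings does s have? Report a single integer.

231

rank→(start, suffix):
  0 → (1, 'abdfbbccdgafffgadfaff')
  1 → (16, 'adfaff')
  2 → (19, 'aff')
  3 → (11, 'afffgadfaff')
  4 → (5, 'bbccdgafffgadfaff')
  5 → (6, 'bccdgafffgadfaff')
  6 → (2, 'bdfbbccdgafffgadfaff')
  7 → (7, 'ccdgafffgadfaff')
  8 → (8, 'cdgafffgadfaff')
  9 → (0, 'dabdfbbccdgafffgadfaff')
  10 → (17, 'dfaff')
  11 → (3, 'dfbbccdgafffgadfaff')
  12 → (9, 'dgafffgadfaff')
  13 → (21, 'f')
  14 → (18, 'faff')
  15 → (4, 'fbbccdgafffgadfaff')
  16 → (20, 'ff')
  17 → (12, 'fffgadfaff')
  18 → (13, 'ffgadfaff')
  19 → (14, 'fgadfaff')
  20 → (15, 'gadfaff')
  21 → (10, 'gafffgadfaff')

SA = [1, 16, 19, 11, 5, 6, 2, 7, 8, 0, 17, 3, 9, 21, 18, 4, 20, 12, 13, 14, 15, 10]
[i] adj suffixes → lcp
  [1] 1/16 → 1 ('a')
  [2] 16/19 → 1 ('a')
  [3] 19/11 → 3 ('aff')
  [4] 11/5 → 0 ('')
  [5] 5/6 → 1 ('b')
  [6] 6/2 → 1 ('b')
  [7] 2/7 → 0 ('')
  [8] 7/8 → 1 ('c')
  [9] 8/0 → 0 ('')
  [10] 0/17 → 1 ('d')
  [11] 17/3 → 2 ('df')
  [12] 3/9 → 1 ('d')
  [13] 9/21 → 0 ('')
  [14] 21/18 → 1 ('f')
  [15] 18/4 → 1 ('f')
  [16] 4/20 → 1 ('f')
  [17] 20/12 → 2 ('ff')
  [18] 12/13 → 2 ('ff')
  [19] 13/14 → 1 ('f')
  [20] 14/15 → 0 ('')
  [21] 15/10 → 2 ('ga')

n(n+1)/2 = 22·23/2 = 253
Σ LCP = 0 + 1 + 1 + 3 + 0 + 1 + 1 + 0 + 1 + 0 + 1 + 2 + 1 + 0 + 1 + 1 + 1 + 2 + 2 + 1 + 0 + 2 = 22
distinct = 253 − 22 = 231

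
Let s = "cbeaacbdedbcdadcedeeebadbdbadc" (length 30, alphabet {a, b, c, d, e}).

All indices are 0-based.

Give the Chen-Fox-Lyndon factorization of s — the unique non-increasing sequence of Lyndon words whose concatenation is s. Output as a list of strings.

["c", "be", "aacbdedbcdadcedeeebadbdbadc"]

emit factor 1: 'c' (i=0, period=1)
emit factor 2: 'be' (i=1, period=2)
emit factor 3: 'aacbdedbcdadcedeeebadbdbadc' (i=3, period=27)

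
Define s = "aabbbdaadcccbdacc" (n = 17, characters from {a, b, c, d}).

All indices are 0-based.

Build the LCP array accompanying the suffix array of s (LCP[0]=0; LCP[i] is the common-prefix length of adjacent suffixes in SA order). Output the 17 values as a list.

[0, 2, 1, 1, 1, 0, 2, 1, 3, 0, 1, 1, 2, 2, 0, 2, 1]

rank→(start, suffix):
  0 → (0, 'aabbbdaadcccbdacc')
  1 → (6, 'aadcccbdacc')
  2 → (1, 'abbbdaadcccbdacc')
  3 → (14, 'acc')
  4 → (7, 'adcccbdacc')
  5 → (2, 'bbbdaadcccbdacc')
  6 → (3, 'bbdaadcccbdacc')
  7 → (4, 'bdaadcccbdacc')
  8 → (12, 'bdacc')
  9 → (16, 'c')
  10 → (11, 'cbdacc')
  11 → (15, 'cc')
  12 → (10, 'ccbdacc')
  13 → (9, 'cccbdacc')
  14 → (5, 'daadcccbdacc')
  15 → (13, 'dacc')
  16 → (8, 'dcccbdacc')

SA = [0, 6, 1, 14, 7, 2, 3, 4, 12, 16, 11, 15, 10, 9, 5, 13, 8]
i: (SA[i-1],SA[i]) lcp shared
  1: (0,6) 2 'aa'
  2: (6,1) 1 'a'
  3: (1,14) 1 'a'
  4: (14,7) 1 'a'
  5: (7,2) 0 ''
  6: (2,3) 2 'bb'
  7: (3,4) 1 'b'
  8: (4,12) 3 'bda'
  9: (12,16) 0 ''
  10: (16,11) 1 'c'
  11: (11,15) 1 'c'
  12: (15,10) 2 'cc'
  13: (10,9) 2 'cc'
  14: (9,5) 0 ''
  15: (5,13) 2 'da'
  16: (13,8) 1 'd'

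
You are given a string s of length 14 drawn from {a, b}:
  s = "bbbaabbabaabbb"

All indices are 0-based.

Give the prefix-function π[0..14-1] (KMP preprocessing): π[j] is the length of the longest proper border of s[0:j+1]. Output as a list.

π[0] = 0
j=1 s[j]='b': π[1]=1 (border 'b')
j=2 s[j]='b': π[2]=2 (border 'bb')
j=3 s[j]='a': k: 2→1→0; π[3]=0 (border '')
j=4 s[j]='a': π[4]=0 (border '')
j=5 s[j]='b': π[5]=1 (border 'b')
j=6 s[j]='b': π[6]=2 (border 'bb')
j=7 s[j]='a': k: 2→1→0; π[7]=0 (border '')
j=8 s[j]='b': π[8]=1 (border 'b')
j=9 s[j]='a': k: 1→0; π[9]=0 (border '')
j=10 s[j]='a': π[10]=0 (border '')
j=11 s[j]='b': π[11]=1 (border 'b')
j=12 s[j]='b': π[12]=2 (border 'bb')
j=13 s[j]='b': π[13]=3 (border 'bbb')

[0, 1, 2, 0, 0, 1, 2, 0, 1, 0, 0, 1, 2, 3]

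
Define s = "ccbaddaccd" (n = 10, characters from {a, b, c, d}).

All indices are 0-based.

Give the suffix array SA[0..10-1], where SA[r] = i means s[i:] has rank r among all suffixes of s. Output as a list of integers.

sorted suffixes:
  #0 SA[0]=6  'accd'
  #1 SA[1]=3  'addaccd'
  #2 SA[2]=2  'baddaccd'
  #3 SA[3]=1  'cbaddaccd'
  #4 SA[4]=0  'ccbaddaccd'
  #5 SA[5]=7  'ccd'
  #6 SA[6]=8  'cd'
  #7 SA[7]=9  'd'
  #8 SA[8]=5  'daccd'
  #9 SA[9]=4  'ddaccd'

[6, 3, 2, 1, 0, 7, 8, 9, 5, 4]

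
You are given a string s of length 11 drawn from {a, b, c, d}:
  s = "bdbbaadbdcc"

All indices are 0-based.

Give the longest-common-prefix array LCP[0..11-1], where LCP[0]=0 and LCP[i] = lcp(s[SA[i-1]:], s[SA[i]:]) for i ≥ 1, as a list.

rank→(start, suffix):
  0 → (4, 'aadbdcc')
  1 → (5, 'adbdcc')
  2 → (3, 'baadbdcc')
  3 → (2, 'bbaadbdcc')
  4 → (0, 'bdbbaadbdcc')
  5 → (7, 'bdcc')
  6 → (10, 'c')
  7 → (9, 'cc')
  8 → (1, 'dbbaadbdcc')
  9 → (6, 'dbdcc')
  10 → (8, 'dcc')

SA = [4, 5, 3, 2, 0, 7, 10, 9, 1, 6, 8]
[i] adj suffixes → lcp
  [1] 4/5 → 1 ('a')
  [2] 5/3 → 0 ('')
  [3] 3/2 → 1 ('b')
  [4] 2/0 → 1 ('b')
  [5] 0/7 → 2 ('bd')
  [6] 7/10 → 0 ('')
  [7] 10/9 → 1 ('c')
  [8] 9/1 → 0 ('')
  [9] 1/6 → 2 ('db')
  [10] 6/8 → 1 ('d')

[0, 1, 0, 1, 1, 2, 0, 1, 0, 2, 1]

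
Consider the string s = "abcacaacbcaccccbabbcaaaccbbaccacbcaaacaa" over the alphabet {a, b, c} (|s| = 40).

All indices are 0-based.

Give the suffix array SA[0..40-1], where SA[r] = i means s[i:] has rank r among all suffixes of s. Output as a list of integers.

[39, 38, 34, 20, 35, 5, 21, 16, 0, 36, 3, 30, 6, 27, 22, 10, 15, 26, 25, 17, 32, 18, 1, 8, 37, 33, 19, 4, 2, 29, 9, 14, 24, 31, 7, 28, 13, 23, 12, 11]

sorted suffixes:
  #0 SA[0]=39  'a'
  #1 SA[1]=38  'aa'
  #2 SA[2]=34  'aaacaa'
  #3 SA[3]=20  'aaaccbbaccacbcaaacaa'
  #4 SA[4]=35  'aacaa'
  #5 SA[5]=5  'aacbcaccccbabbcaaaccbbaccacbcaaacaa'
  #6 SA[6]=21  'aaccbbaccacbcaaacaa'
  #7 SA[7]=16  'abbcaaaccbbaccacbcaaacaa'
  #8 SA[8]=0  'abcacaacbcaccccbabbcaaaccbbaccacbcaaacaa'
  #9 SA[9]=36  'acaa'
  #10 SA[10]=3  'acaacbcaccccbabbcaaaccbbaccacbcaaacaa'
  #11 SA[11]=30  'acbcaaacaa'
  #12 SA[12]=6  'acbcaccccbabbcaaaccbbaccacbcaaacaa'
  #13 SA[13]=27  'accacbcaaacaa'
  #14 SA[14]=22  'accbbaccacbcaaacaa'
  #15 SA[15]=10  'accccbabbcaaaccbbaccacbcaaacaa'
  #16 SA[16]=15  'babbcaaaccbbaccacbcaaacaa'
  #17 SA[17]=26  'baccacbcaaacaa'
  #18 SA[18]=25  'bbaccacbcaaacaa'
  #19 SA[19]=17  'bbcaaaccbbaccacbcaaacaa'
  #20 SA[20]=32  'bcaaacaa'
  #21 SA[21]=18  'bcaaaccbbaccacbcaaacaa'
  #22 SA[22]=1  'bcacaacbcaccccbabbcaaaccbbaccacbcaaacaa'
  #23 SA[23]=8  'bcaccccbabbcaaaccbbaccacbcaaacaa'
  #24 SA[24]=37  'caa'
  #25 SA[25]=33  'caaacaa'
  #26 SA[26]=19  'caaaccbbaccacbcaaacaa'
  #27 SA[27]=4  'caacbcaccccbabbcaaaccbbaccacbcaaacaa'
  #28 SA[28]=2  'cacaacbcaccccbabbcaaaccbbaccacbcaaacaa'
  #29 SA[29]=29  'cacbcaaacaa'
  #30 SA[30]=9  'caccccbabbcaaaccbbaccacbcaaacaa'
  #31 SA[31]=14  'cbabbcaaaccbbaccacbcaaacaa'
  #32 SA[32]=24  'cbbaccacbcaaacaa'
  #33 SA[33]=31  'cbcaaacaa'
  #34 SA[34]=7  'cbcaccccbabbcaaaccbbaccacbcaaacaa'
  #35 SA[35]=28  'ccacbcaaacaa'
  #36 SA[36]=13  'ccbabbcaaaccbbaccacbcaaacaa'
  #37 SA[37]=23  'ccbbaccacbcaaacaa'
  #38 SA[38]=12  'cccbabbcaaaccbbaccacbcaaacaa'
  #39 SA[39]=11  'ccccbabbcaaaccbbaccacbcaaacaa'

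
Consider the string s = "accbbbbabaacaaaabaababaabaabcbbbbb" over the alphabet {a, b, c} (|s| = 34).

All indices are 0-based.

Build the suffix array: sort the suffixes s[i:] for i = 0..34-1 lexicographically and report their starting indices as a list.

[12, 13, 14, 22, 17, 25, 9, 20, 15, 23, 7, 18, 26, 10, 0, 33, 21, 16, 24, 8, 19, 6, 32, 5, 31, 4, 30, 3, 29, 27, 11, 2, 28, 1]

sorted suffixes:
  #0 SA[0]=12  'aaaabaababaabaabcbbbbb'
  #1 SA[1]=13  'aaabaababaabaabcbbbbb'
  #2 SA[2]=14  'aabaababaabaabcbbbbb'
  #3 SA[3]=22  'aabaabcbbbbb'
  #4 SA[4]=17  'aababaabaabcbbbbb'
  #5 SA[5]=25  'aabcbbbbb'
  #6 SA[6]=9  'aacaaaabaababaabaabcbbbbb'
  #7 SA[7]=20  'abaabaabcbbbbb'
  #8 SA[8]=15  'abaababaabaabcbbbbb'
  #9 SA[9]=23  'abaabcbbbbb'
  #10 SA[10]=7  'abaacaaaabaababaabaabcbbbbb'
  #11 SA[11]=18  'ababaabaabcbbbbb'
  #12 SA[12]=26  'abcbbbbb'
  #13 SA[13]=10  'acaaaabaababaabaabcbbbbb'
  #14 SA[14]=0  'accbbbbabaacaaaabaababaabaabcbbbbb'
  #15 SA[15]=33  'b'
  #16 SA[16]=21  'baabaabcbbbbb'
  #17 SA[17]=16  'baababaabaabcbbbbb'
  #18 SA[18]=24  'baabcbbbbb'
  #19 SA[19]=8  'baacaaaabaababaabaabcbbbbb'
  #20 SA[20]=19  'babaabaabcbbbbb'
  #21 SA[21]=6  'babaacaaaabaababaabaabcbbbbb'
  #22 SA[22]=32  'bb'
  #23 SA[23]=5  'bbabaacaaaabaababaabaabcbbbbb'
  #24 SA[24]=31  'bbb'
  #25 SA[25]=4  'bbbabaacaaaabaababaabaabcbbbbb'
  #26 SA[26]=30  'bbbb'
  #27 SA[27]=3  'bbbbabaacaaaabaababaabaabcbbbbb'
  #28 SA[28]=29  'bbbbb'
  #29 SA[29]=27  'bcbbbbb'
  #30 SA[30]=11  'caaaabaababaabaabcbbbbb'
  #31 SA[31]=2  'cbbbbabaacaaaabaababaabaabcbbbbb'
  #32 SA[32]=28  'cbbbbb'
  #33 SA[33]=1  'ccbbbbabaacaaaabaababaabaabcbbbbb'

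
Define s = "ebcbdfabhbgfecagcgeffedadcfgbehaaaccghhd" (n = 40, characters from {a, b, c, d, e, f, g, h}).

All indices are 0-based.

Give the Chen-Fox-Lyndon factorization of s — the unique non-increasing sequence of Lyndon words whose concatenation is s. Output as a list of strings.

emit factor 1: 'e' (i=0, period=1)
emit factor 2: 'bcbdf' (i=1, period=5)
emit factor 3: 'abhbgfecagcgeffedadcfgbeh' (i=6, period=25)
emit factor 4: 'aaaccghhd' (i=31, period=9)

["e", "bcbdf", "abhbgfecagcgeffedadcfgbeh", "aaaccghhd"]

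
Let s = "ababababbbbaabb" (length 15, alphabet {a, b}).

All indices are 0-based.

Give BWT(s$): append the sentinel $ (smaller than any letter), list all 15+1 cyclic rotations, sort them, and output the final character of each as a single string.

bb$bbabbbaaaabba

rank  rotation          last
    0  $ababababbbbaabb  b
    1  aabb$ababababbbb  b
    2  ababababbbbaabb$  $
    3  abababbbbaabb$ab  b
    4  ababbbbaabb$abab  b
    5  abb$ababababbbba  a
    6  abbbbaabb$ababab  b
    7  b$ababababbbbaab  b
    8  baabb$ababababbb  b
    9  babababbbbaabb$a  a
   10  bababbbbaabb$aba  a
   11  babbbbaabb$ababa  a
   12  bb$ababababbbbaa  a
   13  bbaabb$ababababb  b
   14  bbbaabb$abababab  b
   15  bbbbaabb$abababa  a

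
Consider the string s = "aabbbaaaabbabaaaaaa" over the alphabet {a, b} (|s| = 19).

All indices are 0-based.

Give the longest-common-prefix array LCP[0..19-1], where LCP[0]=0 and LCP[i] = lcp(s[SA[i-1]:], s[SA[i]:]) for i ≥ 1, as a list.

[0, 1, 2, 3, 4, 5, 4, 3, 2, 4, 1, 2, 3, 0, 5, 2, 1, 3, 2]

sorted suffixes:
  #0 SA[0]=18  'a'
  #1 SA[1]=17  'aa'
  #2 SA[2]=16  'aaa'
  #3 SA[3]=15  'aaaa'
  #4 SA[4]=14  'aaaaa'
  #5 SA[5]=13  'aaaaaa'
  #6 SA[6]=5  'aaaabbabaaaaaa'
  #7 SA[7]=6  'aaabbabaaaaaa'
  #8 SA[8]=7  'aabbabaaaaaa'
  #9 SA[9]=0  'aabbbaaaabbabaaaaaa'
  #10 SA[10]=11  'abaaaaaa'
  #11 SA[11]=8  'abbabaaaaaa'
  #12 SA[12]=1  'abbbaaaabbabaaaaaa'
  #13 SA[13]=12  'baaaaaa'
  #14 SA[14]=4  'baaaabbabaaaaaa'
  #15 SA[15]=10  'babaaaaaa'
  #16 SA[16]=3  'bbaaaabbabaaaaaa'
  #17 SA[17]=9  'bbabaaaaaa'
  #18 SA[18]=2  'bbbaaaabbabaaaaaa'

SA = [18, 17, 16, 15, 14, 13, 5, 6, 7, 0, 11, 8, 1, 12, 4, 10, 3, 9, 2]
rank  pair      lcp
   1  s[18:],s[17:]  1  'a'
   2  s[17:],s[16:]  2  'aa'
   3  s[16:],s[15:]  3  'aaa'
   4  s[15:],s[14:]  4  'aaaa'
   5  s[14:],s[13:]  5  'aaaaa'
   6  s[13:],s[5:]  4  'aaaa'
   7  s[5:],s[6:]  3  'aaa'
   8  s[6:],s[7:]  2  'aa'
   9  s[7:],s[0:]  4  'aabb'
  10  s[0:],s[11:]  1  'a'
  11  s[11:],s[8:]  2  'ab'
  12  s[8:],s[1:]  3  'abb'
  13  s[1:],s[12:]  0  ''
  14  s[12:],s[4:]  5  'baaaa'
  15  s[4:],s[10:]  2  'ba'
  16  s[10:],s[3:]  1  'b'
  17  s[3:],s[9:]  3  'bba'
  18  s[9:],s[2:]  2  'bb'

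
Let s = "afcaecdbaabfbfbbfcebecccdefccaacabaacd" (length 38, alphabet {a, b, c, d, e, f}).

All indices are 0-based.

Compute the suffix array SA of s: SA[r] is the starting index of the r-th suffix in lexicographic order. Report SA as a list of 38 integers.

[8, 29, 34, 32, 9, 30, 35, 3, 0, 7, 33, 14, 19, 12, 10, 15, 28, 31, 2, 27, 21, 22, 36, 5, 23, 17, 37, 6, 24, 18, 20, 4, 25, 13, 11, 1, 26, 16]

rank | idx | suffix
   0 |   8 | aabfbfbbfcebecccdefccaacabaacd
   1 |  29 | aacabaacd
   2 |  34 | aacd
   3 |  32 | abaacd
   4 |   9 | abfbfbbfcebecccdefccaacabaacd
   5 |  30 | acabaacd
   6 |  35 | acd
   7 |   3 | aecdbaabfbfbbfcebecccdefccaacabaacd
   8 |   0 | afcaecdbaabfbfbbfcebecccdefccaacabaacd
   9 |   7 | baabfbfbbfcebecccdefccaacabaacd
  10 |  33 | baacd
  11 |  14 | bbfcebecccdefccaacabaacd
  12 |  19 | becccdefccaacabaacd
  13 |  12 | bfbbfcebecccdefccaacabaacd
  14 |  10 | bfbfbbfcebecccdefccaacabaacd
  15 |  15 | bfcebecccdefccaacabaacd
  16 |  28 | caacabaacd
  17 |  31 | cabaacd
  18 |   2 | caecdbaabfbfbbfcebecccdefccaacabaacd
  19 |  27 | ccaacabaacd
  20 |  21 | cccdefccaacabaacd
  21 |  22 | ccdefccaacabaacd
  22 |  36 | cd
  23 |   5 | cdbaabfbfbbfcebecccdefccaacabaacd
  24 |  23 | cdefccaacabaacd
  25 |  17 | cebecccdefccaacabaacd
  26 |  37 | d
  27 |   6 | dbaabfbfbbfcebecccdefccaacabaacd
  28 |  24 | defccaacabaacd
  29 |  18 | ebecccdefccaacabaacd
  30 |  20 | ecccdefccaacabaacd
  31 |   4 | ecdbaabfbfbbfcebecccdefccaacabaacd
  32 |  25 | efccaacabaacd
  33 |  13 | fbbfcebecccdefccaacabaacd
  34 |  11 | fbfbbfcebecccdefccaacabaacd
  35 |   1 | fcaecdbaabfbfbbfcebecccdefccaacabaacd
  36 |  26 | fccaacabaacd
  37 |  16 | fcebecccdefccaacabaacd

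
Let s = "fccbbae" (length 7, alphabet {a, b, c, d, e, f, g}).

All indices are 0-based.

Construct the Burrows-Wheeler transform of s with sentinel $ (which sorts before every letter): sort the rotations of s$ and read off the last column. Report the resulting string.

rank  rotation  last
    0  $fccbbae  e
    1  ae$fccbb  b
    2  bae$fccb  b
    3  bbae$fcc  c
    4  cbbae$fc  c
    5  ccbbae$f  f
    6  e$fccbba  a
    7  fccbbae$  $

ebbccfa$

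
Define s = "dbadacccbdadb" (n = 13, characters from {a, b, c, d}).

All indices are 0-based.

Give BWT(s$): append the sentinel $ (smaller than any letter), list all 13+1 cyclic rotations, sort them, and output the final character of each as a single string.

rank  rotation        last
    0  $dbadacccbdadb  b
    1  acccbdadb$dbad  d
    2  adacccbdadb$db  b
    3  adb$dbadacccbd  d
    4  b$dbadacccbdad  d
    5  badacccbdadb$d  d
    6  bdadb$dbadaccc  c
    7  cbdadb$dbadacc  c
    8  ccbdadb$dbadac  c
    9  cccbdadb$dbada  a
   10  dacccbdadb$dba  a
   11  dadb$dbadacccb  b
   12  db$dbadacccbda  a
   13  dbadacccbdadb$  $

bdbdddcccaaba$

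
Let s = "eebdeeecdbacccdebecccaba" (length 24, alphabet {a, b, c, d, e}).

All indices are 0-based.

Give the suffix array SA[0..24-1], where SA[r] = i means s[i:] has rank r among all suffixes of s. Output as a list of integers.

rank | idx | suffix
   0 |  23 | a
   1 |  21 | aba
   2 |  10 | acccdebecccaba
   3 |  22 | ba
   4 |   9 | bacccdebecccaba
   5 |   2 | bdeeecdbacccdebecccaba
   6 |  16 | becccaba
   7 |  20 | caba
   8 |  19 | ccaba
   9 |  18 | cccaba
  10 |  11 | cccdebecccaba
  11 |  12 | ccdebecccaba
  12 |   7 | cdbacccdebecccaba
  13 |  13 | cdebecccaba
  14 |   8 | dbacccdebecccaba
  15 |  14 | debecccaba
  16 |   3 | deeecdbacccdebecccaba
  17 |   1 | ebdeeecdbacccdebecccaba
  18 |  15 | ebecccaba
  19 |  17 | ecccaba
  20 |   6 | ecdbacccdebecccaba
  21 |   0 | eebdeeecdbacccdebecccaba
  22 |   5 | eecdbacccdebecccaba
  23 |   4 | eeecdbacccdebecccaba

[23, 21, 10, 22, 9, 2, 16, 20, 19, 18, 11, 12, 7, 13, 8, 14, 3, 1, 15, 17, 6, 0, 5, 4]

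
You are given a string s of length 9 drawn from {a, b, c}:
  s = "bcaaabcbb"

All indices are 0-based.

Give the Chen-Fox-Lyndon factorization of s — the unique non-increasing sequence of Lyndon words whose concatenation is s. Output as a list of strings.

["bc", "aaabcbb"]

emit factor 1: 'bc' (i=0, period=2)
emit factor 2: 'aaabcbb' (i=2, period=7)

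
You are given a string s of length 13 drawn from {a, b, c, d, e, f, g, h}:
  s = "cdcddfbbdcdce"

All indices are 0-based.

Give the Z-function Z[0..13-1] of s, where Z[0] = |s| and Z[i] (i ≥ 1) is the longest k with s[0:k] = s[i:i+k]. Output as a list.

[13, 0, 2, 0, 0, 0, 0, 0, 0, 3, 0, 1, 0]

Z[0]=13
i=1: i≥r, start 0; Z[1]=0
i=2: i≥r, start 0; Z[2]=2 extend→box=[2,4)
i=3: min(r-i=1, Z[1]=0)=0; Z[3]=0
i=4: i≥r, start 0; Z[4]=0
i=5: i≥r, start 0; Z[5]=0
i=6: i≥r, start 0; Z[6]=0
i=7: i≥r, start 0; Z[7]=0
i=8: i≥r, start 0; Z[8]=0
i=9: i≥r, start 0; Z[9]=3 extend→box=[9,12)
i=10: min(r-i=2, Z[1]=0)=0; Z[10]=0
i=11: min(r-i=1, Z[2]=2)=1; Z[11]=1
i=12: i≥r, start 0; Z[12]=0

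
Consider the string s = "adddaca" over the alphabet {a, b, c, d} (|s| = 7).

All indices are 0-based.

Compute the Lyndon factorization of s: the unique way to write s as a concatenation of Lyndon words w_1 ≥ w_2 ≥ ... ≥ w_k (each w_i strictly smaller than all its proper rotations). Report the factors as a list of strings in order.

["addd", "ac", "a"]

emit factor 1: 'addd' (i=0, period=4)
emit factor 2: 'ac' (i=4, period=2)
emit factor 3: 'a' (i=6, period=1)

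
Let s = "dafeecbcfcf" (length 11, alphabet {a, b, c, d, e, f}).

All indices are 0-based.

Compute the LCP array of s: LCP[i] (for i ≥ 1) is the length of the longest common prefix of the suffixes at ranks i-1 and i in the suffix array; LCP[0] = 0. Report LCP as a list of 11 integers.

rank→(start, suffix):
  0 → (1, 'afeecbcfcf')
  1 → (6, 'bcfcf')
  2 → (5, 'cbcfcf')
  3 → (9, 'cf')
  4 → (7, 'cfcf')
  5 → (0, 'dafeecbcfcf')
  6 → (4, 'ecbcfcf')
  7 → (3, 'eecbcfcf')
  8 → (10, 'f')
  9 → (8, 'fcf')
  10 → (2, 'feecbcfcf')

SA = [1, 6, 5, 9, 7, 0, 4, 3, 10, 8, 2]
[i] adj suffixes → lcp
  [1] 1/6 → 0 ('')
  [2] 6/5 → 0 ('')
  [3] 5/9 → 1 ('c')
  [4] 9/7 → 2 ('cf')
  [5] 7/0 → 0 ('')
  [6] 0/4 → 0 ('')
  [7] 4/3 → 1 ('e')
  [8] 3/10 → 0 ('')
  [9] 10/8 → 1 ('f')
  [10] 8/2 → 1 ('f')

[0, 0, 0, 1, 2, 0, 0, 1, 0, 1, 1]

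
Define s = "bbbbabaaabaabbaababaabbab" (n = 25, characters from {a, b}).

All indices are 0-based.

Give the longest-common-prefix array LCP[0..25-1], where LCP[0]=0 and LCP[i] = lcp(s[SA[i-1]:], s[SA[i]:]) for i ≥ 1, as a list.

sorted suffixes:
  #0 SA[0]=6  'aaabaabbaababaabbab'
  #1 SA[1]=7  'aabaabbaababaabbab'
  #2 SA[2]=14  'aababaabbab'
  #3 SA[3]=10  'aabbaababaabbab'
  #4 SA[4]=19  'aabbab'
  #5 SA[5]=23  'ab'
  #6 SA[6]=4  'abaaabaabbaababaabbab'
  #7 SA[7]=8  'abaabbaababaabbab'
  #8 SA[8]=17  'abaabbab'
  #9 SA[9]=15  'ababaabbab'
  #10 SA[10]=11  'abbaababaabbab'
  #11 SA[11]=20  'abbab'
  #12 SA[12]=24  'b'
  #13 SA[13]=5  'baaabaabbaababaabbab'
  #14 SA[14]=13  'baababaabbab'
  #15 SA[15]=9  'baabbaababaabbab'
  #16 SA[16]=18  'baabbab'
  #17 SA[17]=22  'bab'
  #18 SA[18]=3  'babaaabaabbaababaabbab'
  #19 SA[19]=16  'babaabbab'
  #20 SA[20]=12  'bbaababaabbab'
  #21 SA[21]=21  'bbab'
  #22 SA[22]=2  'bbabaaabaabbaababaabbab'
  #23 SA[23]=1  'bbbabaaabaabbaababaabbab'
  #24 SA[24]=0  'bbbbabaaabaabbaababaabbab'

SA = [6, 7, 14, 10, 19, 23, 4, 8, 17, 15, 11, 20, 24, 5, 13, 9, 18, 22, 3, 16, 12, 21, 2, 1, 0]
[i] adj suffixes → lcp
  [1] 6/7 → 2 ('aa')
  [2] 7/14 → 4 ('aaba')
  [3] 14/10 → 3 ('aab')
  [4] 10/19 → 5 ('aabba')
  [5] 19/23 → 1 ('a')
  [6] 23/4 → 2 ('ab')
  [7] 4/8 → 4 ('abaa')
  [8] 8/17 → 7 ('abaabba')
  [9] 17/15 → 3 ('aba')
  [10] 15/11 → 2 ('ab')
  [11] 11/20 → 4 ('abba')
  [12] 20/24 → 0 ('')
  [13] 24/5 → 1 ('b')
  [14] 5/13 → 3 ('baa')
  [15] 13/9 → 4 ('baab')
  [16] 9/18 → 6 ('baabba')
  [17] 18/22 → 2 ('ba')
  [18] 22/3 → 3 ('bab')
  [19] 3/16 → 5 ('babaa')
  [20] 16/12 → 1 ('b')
  [21] 12/21 → 3 ('bba')
  [22] 21/2 → 4 ('bbab')
  [23] 2/1 → 2 ('bb')
  [24] 1/0 → 3 ('bbb')

[0, 2, 4, 3, 5, 1, 2, 4, 7, 3, 2, 4, 0, 1, 3, 4, 6, 2, 3, 5, 1, 3, 4, 2, 3]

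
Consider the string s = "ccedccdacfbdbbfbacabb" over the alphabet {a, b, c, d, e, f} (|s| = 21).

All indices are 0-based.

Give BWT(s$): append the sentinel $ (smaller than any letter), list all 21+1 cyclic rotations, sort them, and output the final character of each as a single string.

bcbdbfadfbad$ccacbecbc

rank  rotation                last
    0  $ccedccdacfbdbbfbacabb  b
    1  abb$ccedccdacfbdbbfbac  c
    2  acabb$ccedccdacfbdbbfb  b
    3  acfbdbbfbacabb$ccedccd  d
    4  b$ccedccdacfbdbbfbacab  b
    5  bacabb$ccedccdacfbdbbf  f
    6  bb$ccedccdacfbdbbfbaca  a
    7  bbfbacabb$ccedccdacfbd  d
    8  bdbbfbacabb$ccedccdacf  f
    9  bfbacabb$ccedccdacfbdb  b
   10  cabb$ccedccdacfbdbbfba  a
   11  ccdacfbdbbfbacabb$cced  d
   12  ccedccdacfbdbbfbacabb$  $
   13  cdacfbdbbfbacabb$ccedc  c
   14  cedccdacfbdbbfbacabb$c  c
   15  cfbdbbfbacabb$ccedccda  a
   16  dacfbdbbfbacabb$ccedcc  c
   17  dbbfbacabb$ccedccdacfb  b
   18  dccdacfbdbbfbacabb$cce  e
   19  edccdacfbdbbfbacabb$cc  c
   20  fbacabb$ccedccdacfbdbb  b
   21  fbdbbfbacabb$ccedccdac  c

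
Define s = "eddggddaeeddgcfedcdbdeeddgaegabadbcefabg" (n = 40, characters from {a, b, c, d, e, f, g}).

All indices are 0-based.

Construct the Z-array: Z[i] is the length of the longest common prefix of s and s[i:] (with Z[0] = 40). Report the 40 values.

[40, 0, 0, 0, 0, 0, 0, 0, 1, 4, 0, 0, 0, 0, 0, 2, 0, 0, 0, 0, 0, 1, 4, 0, 0, 0, 0, 1, 0, 0, 0, 0, 0, 0, 0, 1, 0, 0, 0, 0]

Z[0]=40
i=1: i≥r, start 0; Z[1]=0
i=2: i≥r, start 0; Z[2]=0
i=3: i≥r, start 0; Z[3]=0
i=4: i≥r, start 0; Z[4]=0
i=5: i≥r, start 0; Z[5]=0
i=6: i≥r, start 0; Z[6]=0
i=7: i≥r, start 0; Z[7]=0
i=8: i≥r, start 0; Z[8]=1 grow→box=[8,9)
i=9: i≥r, start 0; Z[9]=4 grow→box=[9,13)
i=10: min(r-i=3, Z[1]=0)=0; Z[10]=0
i=11: min(r-i=2, Z[2]=0)=0; Z[11]=0
i=12: min(r-i=1, Z[3]=0)=0; Z[12]=0
i=13: i≥r, start 0; Z[13]=0
i=14: i≥r, start 0; Z[14]=0
i=15: i≥r, start 0; Z[15]=2 grow→box=[15,17)
i=16: min(r-i=1, Z[1]=0)=0; Z[16]=0
i=17: i≥r, start 0; Z[17]=0
i=18: i≥r, start 0; Z[18]=0
i=19: i≥r, start 0; Z[19]=0
i=20: i≥r, start 0; Z[20]=0
i=21: i≥r, start 0; Z[21]=1 grow→box=[21,22)
i=22: i≥r, start 0; Z[22]=4 grow→box=[22,26)
i=23: min(r-i=3, Z[1]=0)=0; Z[23]=0
i=24: min(r-i=2, Z[2]=0)=0; Z[24]=0
i=25: min(r-i=1, Z[3]=0)=0; Z[25]=0
i=26: i≥r, start 0; Z[26]=0
i=27: i≥r, start 0; Z[27]=1 grow→box=[27,28)
i=28: i≥r, start 0; Z[28]=0
i=29: i≥r, start 0; Z[29]=0
i=30: i≥r, start 0; Z[30]=0
i=31: i≥r, start 0; Z[31]=0
i=32: i≥r, start 0; Z[32]=0
i=33: i≥r, start 0; Z[33]=0
i=34: i≥r, start 0; Z[34]=0
i=35: i≥r, start 0; Z[35]=1 grow→box=[35,36)
i=36: i≥r, start 0; Z[36]=0
i=37: i≥r, start 0; Z[37]=0
i=38: i≥r, start 0; Z[38]=0
i=39: i≥r, start 0; Z[39]=0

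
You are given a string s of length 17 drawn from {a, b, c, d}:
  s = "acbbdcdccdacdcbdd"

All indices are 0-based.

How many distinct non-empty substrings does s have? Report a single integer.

132

rank→(start, suffix):
  0 → (0, 'acbbdcdccdacdcbdd')
  1 → (10, 'acdcbdd')
  2 → (2, 'bbdcdccdacdcbdd')
  3 → (3, 'bdcdccdacdcbdd')
  4 → (14, 'bdd')
  5 → (1, 'cbbdcdccdacdcbdd')
  6 → (13, 'cbdd')
  7 → (7, 'ccdacdcbdd')
  8 → (8, 'cdacdcbdd')
  9 → (11, 'cdcbdd')
  10 → (5, 'cdccdacdcbdd')
  11 → (16, 'd')
  12 → (9, 'dacdcbdd')
  13 → (12, 'dcbdd')
  14 → (6, 'dccdacdcbdd')
  15 → (4, 'dcdccdacdcbdd')
  16 → (15, 'dd')

SA = [0, 10, 2, 3, 14, 1, 13, 7, 8, 11, 5, 16, 9, 12, 6, 4, 15]
rank  pair      lcp
   1  s[0:],s[10:]  2  'ac'
   2  s[10:],s[2:]  0  ''
   3  s[2:],s[3:]  1  'b'
   4  s[3:],s[14:]  2  'bd'
   5  s[14:],s[1:]  0  ''
   6  s[1:],s[13:]  2  'cb'
   7  s[13:],s[7:]  1  'c'
   8  s[7:],s[8:]  1  'c'
   9  s[8:],s[11:]  2  'cd'
  10  s[11:],s[5:]  3  'cdc'
  11  s[5:],s[16:]  0  ''
  12  s[16:],s[9:]  1  'd'
  13  s[9:],s[12:]  1  'd'
  14  s[12:],s[6:]  2  'dc'
  15  s[6:],s[4:]  2  'dc'
  16  s[4:],s[15:]  1  'd'

n(n+1)/2 = 17·18/2 = 153
Σ LCP = 0 + 2 + 0 + 1 + 2 + 0 + 2 + 1 + 1 + 2 + 3 + 0 + 1 + 1 + 2 + 2 + 1 = 21
distinct = 153 − 21 = 132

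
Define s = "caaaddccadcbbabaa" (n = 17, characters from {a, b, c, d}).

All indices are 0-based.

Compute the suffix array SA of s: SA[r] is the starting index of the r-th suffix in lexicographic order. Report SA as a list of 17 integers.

rank→(start, suffix):
  0 → (16, 'a')
  1 → (15, 'aa')
  2 → (1, 'aaaddccadcbbabaa')
  3 → (2, 'aaddccadcbbabaa')
  4 → (13, 'abaa')
  5 → (8, 'adcbbabaa')
  6 → (3, 'addccadcbbabaa')
  7 → (14, 'baa')
  8 → (12, 'babaa')
  9 → (11, 'bbabaa')
  10 → (0, 'caaaddccadcbbabaa')
  11 → (7, 'cadcbbabaa')
  12 → (10, 'cbbabaa')
  13 → (6, 'ccadcbbabaa')
  14 → (9, 'dcbbabaa')
  15 → (5, 'dccadcbbabaa')
  16 → (4, 'ddccadcbbabaa')

[16, 15, 1, 2, 13, 8, 3, 14, 12, 11, 0, 7, 10, 6, 9, 5, 4]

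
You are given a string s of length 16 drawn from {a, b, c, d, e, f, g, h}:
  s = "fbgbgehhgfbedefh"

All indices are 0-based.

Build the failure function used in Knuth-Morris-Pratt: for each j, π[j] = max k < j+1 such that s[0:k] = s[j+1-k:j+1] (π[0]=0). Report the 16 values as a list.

π[0] = 0
j=1 s[j]='b': π[1]=0 (border '')
j=2 s[j]='g': π[2]=0 (border '')
j=3 s[j]='b': π[3]=0 (border '')
j=4 s[j]='g': π[4]=0 (border '')
j=5 s[j]='e': π[5]=0 (border '')
j=6 s[j]='h': π[6]=0 (border '')
j=7 s[j]='h': π[7]=0 (border '')
j=8 s[j]='g': π[8]=0 (border '')
j=9 s[j]='f': π[9]=1 (border 'f')
j=10 s[j]='b': π[10]=2 (border 'fb')
j=11 s[j]='e': k: 2→0; π[11]=0 (border '')
j=12 s[j]='d': π[12]=0 (border '')
j=13 s[j]='e': π[13]=0 (border '')
j=14 s[j]='f': π[14]=1 (border 'f')
j=15 s[j]='h': k: 1→0; π[15]=0 (border '')

[0, 0, 0, 0, 0, 0, 0, 0, 0, 1, 2, 0, 0, 0, 1, 0]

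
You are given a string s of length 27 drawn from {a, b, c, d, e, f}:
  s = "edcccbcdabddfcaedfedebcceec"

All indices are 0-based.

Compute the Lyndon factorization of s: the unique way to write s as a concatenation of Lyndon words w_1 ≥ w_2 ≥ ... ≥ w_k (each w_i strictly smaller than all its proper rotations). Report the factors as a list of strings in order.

emit factor 1: 'e' (i=0, period=1)
emit factor 2: 'd' (i=1, period=1)
emit factor 3: 'c' (i=2, period=1)
emit factor 4: 'c' (i=3, period=1)
emit factor 5: 'c' (i=4, period=1)
emit factor 6: 'bcd' (i=5, period=3)
emit factor 7: 'abddfcaedfedebcceec' (i=8, period=19)

["e", "d", "c", "c", "c", "bcd", "abddfcaedfedebcceec"]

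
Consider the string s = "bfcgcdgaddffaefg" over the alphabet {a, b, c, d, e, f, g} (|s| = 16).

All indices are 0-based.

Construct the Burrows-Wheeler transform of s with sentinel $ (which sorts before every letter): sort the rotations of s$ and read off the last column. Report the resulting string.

rank  rotation           last
    0  $bfcgcdgaddffaefg  g
    1  addffaefg$bfcgcdg  g
    2  aefg$bfcgcdgaddff  f
    3  bfcgcdgaddffaefg$  $
    4  cdgaddffaefg$bfcg  g
    5  cgcdgaddffaefg$bf  f
    6  ddffaefg$bfcgcdga  a
    7  dffaefg$bfcgcdgad  d
    8  dgaddffaefg$bfcgc  c
    9  efg$bfcgcdgaddffa  a
   10  faefg$bfcgcdgaddf  f
   11  fcgcdgaddffaefg$b  b
   12  ffaefg$bfcgcdgadd  d
   13  fg$bfcgcdgaddffae  e
   14  g$bfcgcdgaddffaef  f
   15  gaddffaefg$bfcgcd  d
   16  gcdgaddffaefg$bfc  c

ggf$gfadcafbdefdc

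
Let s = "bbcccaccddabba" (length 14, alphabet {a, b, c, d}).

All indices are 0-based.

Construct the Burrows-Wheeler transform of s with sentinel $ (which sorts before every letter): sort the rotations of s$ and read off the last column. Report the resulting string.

abdcba$bccbacdc

rank  rotation         last
    0  $bbcccaccddabba  a
    1  a$bbcccaccddabb  b
    2  abba$bbcccaccdd  d
    3  accddabba$bbccc  c
    4  ba$bbcccaccddab  b
    5  bba$bbcccaccdda  a
    6  bbcccaccddabba$  $
    7  bcccaccddabba$b  b
    8  caccddabba$bbcc  c
    9  ccaccddabba$bbc  c
   10  cccaccddabba$bb  b
   11  ccddabba$bbccca  a
   12  cddabba$bbcccac  c
   13  dabba$bbcccaccd  d
   14  ddabba$bbcccacc  c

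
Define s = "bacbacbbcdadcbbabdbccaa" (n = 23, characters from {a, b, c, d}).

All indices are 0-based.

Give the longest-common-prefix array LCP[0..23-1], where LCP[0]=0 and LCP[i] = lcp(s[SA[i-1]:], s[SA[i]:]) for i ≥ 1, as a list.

rank | idx | suffix
   0 |  22 | a
   1 |  21 | aa
   2 |  15 | abdbccaa
   3 |   1 | acbacbbcdadcbbabdbccaa
   4 |   4 | acbbcdadcbbabdbccaa
   5 |  10 | adcbbabdbccaa
   6 |  14 | babdbccaa
   7 |   0 | bacbacbbcdadcbbabdbccaa
   8 |   3 | bacbbcdadcbbabdbccaa
   9 |  13 | bbabdbccaa
  10 |   6 | bbcdadcbbabdbccaa
  11 |  18 | bccaa
  12 |   7 | bcdadcbbabdbccaa
  13 |  16 | bdbccaa
  14 |  20 | caa
  15 |   2 | cbacbbcdadcbbabdbccaa
  16 |  12 | cbbabdbccaa
  17 |   5 | cbbcdadcbbabdbccaa
  18 |  19 | ccaa
  19 |   8 | cdadcbbabdbccaa
  20 |   9 | dadcbbabdbccaa
  21 |  17 | dbccaa
  22 |  11 | dcbbabdbccaa

SA = [22, 21, 15, 1, 4, 10, 14, 0, 3, 13, 6, 18, 7, 16, 20, 2, 12, 5, 19, 8, 9, 17, 11]
[i] adj suffixes → lcp
  [1] 22/21 → 1 ('a')
  [2] 21/15 → 1 ('a')
  [3] 15/1 → 1 ('a')
  [4] 1/4 → 3 ('acb')
  [5] 4/10 → 1 ('a')
  [6] 10/14 → 0 ('')
  [7] 14/0 → 2 ('ba')
  [8] 0/3 → 4 ('bacb')
  [9] 3/13 → 1 ('b')
  [10] 13/6 → 2 ('bb')
  [11] 6/18 → 1 ('b')
  [12] 18/7 → 2 ('bc')
  [13] 7/16 → 1 ('b')
  [14] 16/20 → 0 ('')
  [15] 20/2 → 1 ('c')
  [16] 2/12 → 2 ('cb')
  [17] 12/5 → 3 ('cbb')
  [18] 5/19 → 1 ('c')
  [19] 19/8 → 1 ('c')
  [20] 8/9 → 0 ('')
  [21] 9/17 → 1 ('d')
  [22] 17/11 → 1 ('d')

[0, 1, 1, 1, 3, 1, 0, 2, 4, 1, 2, 1, 2, 1, 0, 1, 2, 3, 1, 1, 0, 1, 1]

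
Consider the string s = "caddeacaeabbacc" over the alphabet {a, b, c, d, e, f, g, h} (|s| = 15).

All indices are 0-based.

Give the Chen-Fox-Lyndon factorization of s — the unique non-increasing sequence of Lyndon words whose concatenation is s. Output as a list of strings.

["c", "adde", "acae", "abbacc"]

emit factor 1: 'c' (i=0, period=1)
emit factor 2: 'adde' (i=1, period=4)
emit factor 3: 'acae' (i=5, period=4)
emit factor 4: 'abbacc' (i=9, period=6)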